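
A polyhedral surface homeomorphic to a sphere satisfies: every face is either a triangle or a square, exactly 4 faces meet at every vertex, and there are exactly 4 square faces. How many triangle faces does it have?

8

Let x be the number of triangles; then F = 4 + x.
Edge–face incidences: 2E = 4·4 + 3·x = 16 + 3x.
Every vertex has degree 4, so 4V = 2E.
Euler: V − E + F = 2 ⇒ (2E)/4 − E + (4 + x) = 2.
Multiply by 8: 2·(2E) − 4·(2E) + 8·(4 + x) = 16, i.e. 32 + 8x − 2·(16 + 3x) = 16.
Collecting terms: 2x = 16, so x = 8.
Then 2E = 16 + 3·8 = 40, so E = 20, V = 2E/4 = 10, F = 4 + 8 = 12.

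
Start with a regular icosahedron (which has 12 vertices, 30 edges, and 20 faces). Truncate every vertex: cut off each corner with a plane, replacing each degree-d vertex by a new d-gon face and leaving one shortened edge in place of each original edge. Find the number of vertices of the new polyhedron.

Truncation replaces each original edge-end by a new vertex, so V′ = 2E = 60.
Each original edge survives, and each old vertex of degree d contributes d new edges; summing degrees gives Σd = 2E, so E′ = E + 2E = 3E = 90.
Each original face survives and each original vertex becomes one new face: F′ = F + V = 32.

60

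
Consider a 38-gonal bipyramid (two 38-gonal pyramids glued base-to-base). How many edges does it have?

A bipyramid over an n-gon has 2n triangular faces and n + 2 vertices: V = 38 + 2 = 40, E = 3·38 = 114, F = 2·38 = 76.

114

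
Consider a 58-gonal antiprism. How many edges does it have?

An antiprism on an n-gon has two n-gon caps and 2n triangles: V = 2·58 = 116, E = 4·58 = 232, F = 2·58 + 2 = 118.
Check: V − E + F = 116 − 232 + 118 = 2.

232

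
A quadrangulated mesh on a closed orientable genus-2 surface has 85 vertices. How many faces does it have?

χ = 2 − 2·2 = -2, and every face is a square so 4F = 2E.
V − E + F = -2 with E = 4F/2 gives 85 − (4/2 − 1)·F = -2, so F = 87 and E = 174.

87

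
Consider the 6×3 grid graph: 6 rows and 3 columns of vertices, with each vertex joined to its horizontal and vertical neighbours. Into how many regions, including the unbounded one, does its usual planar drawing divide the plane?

The grid has V = 6·3 = 18 vertices and E = 6·2 + 3·5 = 27 edges.
F = 2 − V + E = 2 − 18 + 27 = 11.

11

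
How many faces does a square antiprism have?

10

An antiprism on an n-gon has two n-gon caps and 2n triangles: V = 2·4 = 8, E = 4·4 = 16, F = 2·4 + 2 = 10.
Check: V − E + F = 8 − 16 + 10 = 2.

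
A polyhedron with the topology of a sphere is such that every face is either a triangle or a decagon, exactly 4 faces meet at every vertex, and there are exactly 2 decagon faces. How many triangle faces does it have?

Let x be the number of triangles; then F = 2 + x.
Edge–face incidences: 2E = 10·2 + 3·x = 20 + 3x.
Every vertex has degree 4, so 4V = 2E.
Euler: V − E + F = 2 ⇒ (2E)/4 − E + (2 + x) = 2.
Multiply by 8: 2·(2E) − 4·(2E) + 8·(2 + x) = 16, i.e. 16 + 8x − 2·(20 + 3x) = 16.
Collecting terms: 2x − 24 = 16, so 2x = 40, so x = 20.
Then 2E = 20 + 3·20 = 80, so E = 40, V = 2E/4 = 20, F = 2 + 20 = 22.

20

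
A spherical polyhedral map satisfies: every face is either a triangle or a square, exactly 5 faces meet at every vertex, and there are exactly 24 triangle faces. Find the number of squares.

Let x be the number of squares; then F = 24 + x.
Edge–face incidences: 2E = 3·24 + 4·x = 72 + 4x.
Every vertex has degree 5, so 5V = 2E.
Euler: V − E + F = 2 ⇒ (2E)/5 − E + (24 + x) = 2.
Multiply by 10: 2·(2E) − 5·(2E) + 10·(24 + x) = 20, i.e. 240 + 10x − 3·(72 + 4x) = 20.
Collecting terms: −2x + 24 = 20, so −2x = −4, so x = 2.
Then 2E = 72 + 4·2 = 80, so E = 40, V = 2E/5 = 16, F = 24 + 2 = 26.

2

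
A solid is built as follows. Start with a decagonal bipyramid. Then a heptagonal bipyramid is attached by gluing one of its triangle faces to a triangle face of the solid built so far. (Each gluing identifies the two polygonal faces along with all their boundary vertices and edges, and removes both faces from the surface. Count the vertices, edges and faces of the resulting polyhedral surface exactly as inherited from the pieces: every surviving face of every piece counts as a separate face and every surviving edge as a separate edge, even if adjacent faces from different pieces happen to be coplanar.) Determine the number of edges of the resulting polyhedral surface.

A decagonal bipyramid: V=12, E=30, F=20.
Attach a heptagonal bipyramid (V=9, E=21, F=14) along a 3-gon: merge 3 vertices and 3 edges, delete both glued faces → V=18, E=48, F=32.
Check: V − E + F = 18 − 48 + 32 = 2.

48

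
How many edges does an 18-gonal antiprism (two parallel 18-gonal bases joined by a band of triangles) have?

An antiprism on an n-gon has two n-gon caps and 2n triangles: V = 2·18 = 36, E = 4·18 = 72, F = 2·18 + 2 = 38.

72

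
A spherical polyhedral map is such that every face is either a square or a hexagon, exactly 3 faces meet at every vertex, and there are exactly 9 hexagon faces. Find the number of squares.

Let x be the number of squares; then F = 9 + x.
Edge–face incidences: 2E = 6·9 + 4·x = 54 + 4x.
Every vertex has degree 3, so 3V = 2E.
Euler: V − E + F = 2 ⇒ (2E)/3 − E + (9 + x) = 2.
Multiply by 6: 2·(2E) − 3·(2E) + 6·(9 + x) = 12, i.e. 54 + 6x − (54 + 4x) = 12.
Collecting terms: 2x = 12, so x = 6.
Then 2E = 54 + 4·6 = 78, so E = 39, V = 2E/3 = 26, F = 9 + 6 = 15.

6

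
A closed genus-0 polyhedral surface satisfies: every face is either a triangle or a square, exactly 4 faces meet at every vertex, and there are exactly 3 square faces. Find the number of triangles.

8

Let x be the number of triangles; then F = 3 + x.
Edge–face incidences: 2E = 4·3 + 3·x = 12 + 3x.
Every vertex has degree 4, so 4V = 2E.
Euler: V − E + F = 2 ⇒ (2E)/4 − E + (3 + x) = 2.
Multiply by 8: 2·(2E) − 4·(2E) + 8·(3 + x) = 16, i.e. 24 + 8x − 2·(12 + 3x) = 16.
Collecting terms: 2x = 16, so x = 8.
Then 2E = 12 + 3·8 = 36, so E = 18, V = 2E/4 = 9, F = 3 + 8 = 11.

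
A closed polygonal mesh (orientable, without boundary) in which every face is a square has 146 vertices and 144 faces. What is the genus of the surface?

Every face is a square, so 2E = 4·144 = 576, giving E = 288.
χ = V − E + F = 146 − 288 + 144 = 2.
For a closed orientable surface χ = 2 − 2g, so g = (2 − (2))/2 = 0.

0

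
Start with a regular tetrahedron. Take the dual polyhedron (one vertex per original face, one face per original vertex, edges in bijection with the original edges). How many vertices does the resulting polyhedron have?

The base solid has V = 4, E = 6, F = 4.
The dual swaps V and F and preserves E: V′ = F = 4, E′ = E = 6, F′ = V = 4.

4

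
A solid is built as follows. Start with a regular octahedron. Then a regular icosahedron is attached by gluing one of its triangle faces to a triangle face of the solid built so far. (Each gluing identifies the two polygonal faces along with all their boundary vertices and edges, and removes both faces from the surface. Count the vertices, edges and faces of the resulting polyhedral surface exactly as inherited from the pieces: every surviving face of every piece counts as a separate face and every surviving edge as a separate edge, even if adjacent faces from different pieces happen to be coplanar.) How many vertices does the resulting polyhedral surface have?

15

A regular octahedron: V=6, E=12, F=8.
Attach a regular icosahedron (V=12, E=30, F=20) along a 3-gon: merge 3 vertices and 3 edges, delete both glued faces → V=15, E=39, F=26.
Check: V − E + F = 15 − 39 + 26 = 2.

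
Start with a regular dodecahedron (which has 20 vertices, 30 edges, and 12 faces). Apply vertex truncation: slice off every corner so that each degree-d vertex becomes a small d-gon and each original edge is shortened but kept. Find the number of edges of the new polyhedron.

Truncation replaces each original edge-end by a new vertex, so V′ = 2E = 60.
Each original edge survives, and each old vertex of degree d contributes d new edges; summing degrees gives Σd = 2E, so E′ = E + 2E = 3E = 90.
Each original face survives and each original vertex becomes one new face: F′ = F + V = 32.

90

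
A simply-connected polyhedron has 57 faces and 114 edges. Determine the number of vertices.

59

Here V − E + F = 2.
V = 2 + E − F = 2 + 114 − 57 = 59.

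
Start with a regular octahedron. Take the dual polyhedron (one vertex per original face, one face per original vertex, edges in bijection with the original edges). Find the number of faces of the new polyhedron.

The base solid has V = 6, E = 12, F = 8.
The dual swaps V and F and preserves E: V′ = F = 8, E′ = E = 12, F′ = V = 6.

6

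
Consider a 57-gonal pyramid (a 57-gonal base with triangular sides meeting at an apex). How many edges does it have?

114

A pyramid on an n-gon base has one n-gon and n triangles: V = 57 + 1 = 58, E = 2·57 = 114, F = 57 + 1 = 58.
Check: V − E + F = 58 − 114 + 58 = 2.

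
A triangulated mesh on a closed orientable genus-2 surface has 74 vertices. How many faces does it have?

χ = 2 − 2·2 = -2, and every face is a triangle so 3F = 2E.
V − E + F = -2 with E = 3F/2 gives 74 − (3/2 − 1)·F = -2, so F = 152 and E = 228.

152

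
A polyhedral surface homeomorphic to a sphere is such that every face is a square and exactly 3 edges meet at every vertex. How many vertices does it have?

Each face has 4 edges and each edge borders two faces, so 2E = 4F.
Each vertex has degree 3, so 3V = 2E and hence V = 4F/3.
Euler: V − E + F = 2 ⇒ (4F/3) − (4F/2) + F = 2.
Multiply by 6: (8 − 12 + 6)F = 12, i.e. 2F = 12.
So F = 6, E = 4·6/2 = 12, V = 4·6/3 = 8.

8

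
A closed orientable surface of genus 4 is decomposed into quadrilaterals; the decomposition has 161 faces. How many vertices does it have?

χ = 2 − 2·4 = -6, and every face is a square so 4F = 2E.
E = 4·161/2 = 322. Then V = -6 + E − F = -6 + 322 − 161 = 155.

155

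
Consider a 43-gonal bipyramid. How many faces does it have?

A bipyramid over an n-gon has 2n triangular faces and n + 2 vertices: V = 43 + 2 = 45, E = 3·43 = 129, F = 2·43 = 86.

86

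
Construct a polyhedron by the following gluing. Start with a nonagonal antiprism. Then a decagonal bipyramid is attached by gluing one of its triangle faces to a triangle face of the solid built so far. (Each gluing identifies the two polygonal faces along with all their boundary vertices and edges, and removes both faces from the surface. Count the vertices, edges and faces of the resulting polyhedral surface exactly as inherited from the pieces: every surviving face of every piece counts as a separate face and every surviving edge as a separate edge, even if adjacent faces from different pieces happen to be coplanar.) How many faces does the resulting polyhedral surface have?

38

A nonagonal antiprism: V=18, E=36, F=20.
Attach a decagonal bipyramid (V=12, E=30, F=20) along a 3-gon: merge 3 vertices and 3 edges, delete both glued faces → V=27, E=63, F=38.
Check: V − E + F = 27 − 63 + 38 = 2.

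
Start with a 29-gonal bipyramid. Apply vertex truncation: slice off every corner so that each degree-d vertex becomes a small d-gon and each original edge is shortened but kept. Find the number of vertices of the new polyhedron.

174

The base solid has V = 31, E = 87, F = 58.
Truncation replaces each original edge-end by a new vertex, so V′ = 2E = 174.
Each original edge survives, and each old vertex of degree d contributes d new edges; summing degrees gives Σd = 2E, so E′ = E + 2E = 3E = 261.
Each original face survives and each original vertex becomes one new face: F′ = F + V = 89.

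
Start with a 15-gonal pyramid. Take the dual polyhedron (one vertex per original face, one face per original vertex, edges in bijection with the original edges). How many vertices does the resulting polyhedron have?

16

The base solid has V = 16, E = 30, F = 16.
The dual swaps V and F and preserves E: V′ = F = 16, E′ = E = 30, F′ = V = 16.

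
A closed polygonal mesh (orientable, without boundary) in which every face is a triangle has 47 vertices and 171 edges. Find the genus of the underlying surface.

Every face is a triangle and each edge borders two faces, so 3F = 2·171, giving F = 114.
χ = V − E + F = 47 − 171 + 114 = -10.
For a closed orientable surface χ = 2 − 2g, so g = (2 − (-10))/2 = 6.

6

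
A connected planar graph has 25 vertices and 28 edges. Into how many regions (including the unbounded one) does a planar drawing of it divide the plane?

5

Euler's formula for a connected plane graph: V − E + F = 2, so F = 2 − 25 + 28 = 5.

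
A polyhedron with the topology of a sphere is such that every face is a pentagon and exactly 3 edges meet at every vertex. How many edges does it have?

Each face has 5 edges and each edge borders two faces, so 2E = 5F.
Each vertex has degree 3, so 3V = 2E and hence V = 5F/3.
Euler: V − E + F = 2 ⇒ (5F/3) − (5F/2) + F = 2.
Multiply by 6: (10 − 15 + 6)F = 12, i.e. 1F = 12.
So F = 12, E = 5·12/2 = 30, V = 5·12/3 = 20.

30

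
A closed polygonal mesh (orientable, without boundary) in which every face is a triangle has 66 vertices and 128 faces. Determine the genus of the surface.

Every face is a triangle, so 2E = 3·128 = 384, giving E = 192.
χ = V − E + F = 66 − 192 + 128 = 2.
For a closed orientable surface χ = 2 − 2g, so g = (2 − (2))/2 = 0.

0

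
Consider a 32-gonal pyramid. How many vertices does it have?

33

A pyramid on an n-gon base has one n-gon and n triangles: V = 32 + 1 = 33, E = 2·32 = 64, F = 32 + 1 = 33.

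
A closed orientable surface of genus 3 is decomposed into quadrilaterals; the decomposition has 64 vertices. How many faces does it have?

68

χ = 2 − 2·3 = -4, and every face is a square so 4F = 2E.
V − E + F = -4 with E = 4F/2 gives 64 − (4/2 − 1)·F = -4, so F = 68 and E = 136.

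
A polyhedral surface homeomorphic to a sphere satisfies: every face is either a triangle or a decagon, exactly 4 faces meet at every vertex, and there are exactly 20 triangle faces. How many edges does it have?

Let x be the number of decagons; then F = 20 + x.
Edge–face incidences: 2E = 3·20 + 10·x = 60 + 10x.
Every vertex has degree 4, so 4V = 2E.
Euler: V − E + F = 2 ⇒ (2E)/4 − E + (20 + x) = 2.
Multiply by 8: 2·(2E) − 4·(2E) + 8·(20 + x) = 16, i.e. 160 + 8x − 2·(60 + 10x) = 16.
Collecting terms: −12x + 40 = 16, so −12x = −24, so x = 2.
Then 2E = 60 + 10·2 = 80, so E = 40, V = 2E/4 = 20, F = 20 + 2 = 22.

40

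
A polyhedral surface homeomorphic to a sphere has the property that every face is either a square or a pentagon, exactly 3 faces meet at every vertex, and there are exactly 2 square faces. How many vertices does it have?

16

Let x be the number of pentagons; then F = 2 + x.
Edge–face incidences: 2E = 4·2 + 5·x = 8 + 5x.
Every vertex has degree 3, so 3V = 2E.
Euler: V − E + F = 2 ⇒ (2E)/3 − E + (2 + x) = 2.
Multiply by 6: 2·(2E) − 3·(2E) + 6·(2 + x) = 12, i.e. 12 + 6x − (8 + 5x) = 12.
Collecting terms: x + 4 = 12, so x = 8.
Then 2E = 8 + 5·8 = 48, so E = 24, V = 2E/3 = 16, F = 2 + 8 = 10.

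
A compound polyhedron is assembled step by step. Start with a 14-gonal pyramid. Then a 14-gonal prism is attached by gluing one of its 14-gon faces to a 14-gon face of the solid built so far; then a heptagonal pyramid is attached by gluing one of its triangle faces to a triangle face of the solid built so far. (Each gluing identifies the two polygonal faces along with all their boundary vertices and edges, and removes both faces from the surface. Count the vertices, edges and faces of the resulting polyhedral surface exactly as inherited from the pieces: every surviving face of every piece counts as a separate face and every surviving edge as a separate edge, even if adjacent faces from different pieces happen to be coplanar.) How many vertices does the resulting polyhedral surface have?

34

A 14-gonal pyramid: V=15, E=28, F=15.
Attach a 14-gonal prism (V=28, E=42, F=16) along a 14-gon: merge 14 vertices and 14 edges, delete both glued faces → V=29, E=56, F=29.
Attach a heptagonal pyramid (V=8, E=14, F=8) along a 3-gon: merge 3 vertices and 3 edges, delete both glued faces → V=34, E=67, F=35.
Check: V − E + F = 34 − 67 + 35 = 2.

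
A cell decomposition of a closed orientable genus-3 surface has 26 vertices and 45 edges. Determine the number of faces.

15

For a closed orientable surface of genus 3, χ = 2 − 2·3 = -4.
F = -4 − V + E = -4 − 26 + 45 = 15.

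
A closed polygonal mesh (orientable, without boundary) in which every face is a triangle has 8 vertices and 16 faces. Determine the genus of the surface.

Every face is a triangle, so 2E = 3·16 = 48, giving E = 24.
χ = V − E + F = 8 − 24 + 16 = 0.
For a closed orientable surface χ = 2 − 2g, so g = (2 − (0))/2 = 1.

1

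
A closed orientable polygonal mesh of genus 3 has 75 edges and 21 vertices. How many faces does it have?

For a closed orientable surface of genus 3, χ = 2 − 2·3 = -4.
F = -4 − V + E = -4 − 21 + 75 = 50.

50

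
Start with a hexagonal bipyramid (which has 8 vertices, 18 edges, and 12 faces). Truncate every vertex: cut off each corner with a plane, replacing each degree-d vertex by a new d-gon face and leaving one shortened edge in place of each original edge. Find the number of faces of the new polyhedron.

20

Truncation replaces each original edge-end by a new vertex, so V′ = 2E = 36.
Each original edge survives, and each old vertex of degree d contributes d new edges; summing degrees gives Σd = 2E, so E′ = E + 2E = 3E = 54.
Each original face survives and each original vertex becomes one new face: F′ = F + V = 20.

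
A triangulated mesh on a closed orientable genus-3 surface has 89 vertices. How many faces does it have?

186

χ = 2 − 2·3 = -4, and every face is a triangle so 3F = 2E.
V − E + F = -4 with E = 3F/2 gives 89 − (3/2 − 1)·F = -4, so F = 186 and E = 279.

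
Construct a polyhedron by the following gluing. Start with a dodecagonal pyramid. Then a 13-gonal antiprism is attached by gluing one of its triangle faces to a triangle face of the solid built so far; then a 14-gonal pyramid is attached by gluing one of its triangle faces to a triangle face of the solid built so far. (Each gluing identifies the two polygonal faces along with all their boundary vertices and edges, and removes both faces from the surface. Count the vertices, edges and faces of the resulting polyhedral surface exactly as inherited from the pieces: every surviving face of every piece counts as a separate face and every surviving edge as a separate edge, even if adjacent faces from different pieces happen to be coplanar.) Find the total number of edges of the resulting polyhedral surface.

A dodecagonal pyramid: V=13, E=24, F=13.
Attach a 13-gonal antiprism (V=26, E=52, F=28) along a 3-gon: merge 3 vertices and 3 edges, delete both glued faces → V=36, E=73, F=39.
Attach a 14-gonal pyramid (V=15, E=28, F=15) along a 3-gon: merge 3 vertices and 3 edges, delete both glued faces → V=48, E=98, F=52.
Check: V − E + F = 48 − 98 + 52 = 2.

98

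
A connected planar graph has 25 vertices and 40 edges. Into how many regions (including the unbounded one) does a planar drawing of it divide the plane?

Euler's formula for a connected plane graph: V − E + F = 2, so F = 2 − 25 + 40 = 17.

17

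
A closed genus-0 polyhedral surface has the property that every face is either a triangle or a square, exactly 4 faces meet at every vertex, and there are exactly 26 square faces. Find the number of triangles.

8

Let x be the number of triangles; then F = 26 + x.
Edge–face incidences: 2E = 4·26 + 3·x = 104 + 3x.
Every vertex has degree 4, so 4V = 2E.
Euler: V − E + F = 2 ⇒ (2E)/4 − E + (26 + x) = 2.
Multiply by 8: 2·(2E) − 4·(2E) + 8·(26 + x) = 16, i.e. 208 + 8x − 2·(104 + 3x) = 16.
Collecting terms: 2x = 16, so x = 8.
Then 2E = 104 + 3·8 = 128, so E = 64, V = 2E/4 = 32, F = 26 + 8 = 34.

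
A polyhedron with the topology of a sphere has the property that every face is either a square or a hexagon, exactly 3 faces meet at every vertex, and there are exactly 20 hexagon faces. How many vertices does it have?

48

Let x be the number of squares; then F = 20 + x.
Edge–face incidences: 2E = 6·20 + 4·x = 120 + 4x.
Every vertex has degree 3, so 3V = 2E.
Euler: V − E + F = 2 ⇒ (2E)/3 − E + (20 + x) = 2.
Multiply by 6: 2·(2E) − 3·(2E) + 6·(20 + x) = 12, i.e. 120 + 6x − (120 + 4x) = 12.
Collecting terms: 2x = 12, so x = 6.
Then 2E = 120 + 4·6 = 144, so E = 72, V = 2E/3 = 48, F = 20 + 6 = 26.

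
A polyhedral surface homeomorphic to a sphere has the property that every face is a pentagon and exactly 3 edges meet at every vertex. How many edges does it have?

30

Each face has 5 edges and each edge borders two faces, so 2E = 5F.
Each vertex has degree 3, so 3V = 2E and hence V = 5F/3.
Euler: V − E + F = 2 ⇒ (5F/3) − (5F/2) + F = 2.
Multiply by 6: (10 − 15 + 6)F = 12, i.e. 1F = 12.
So F = 12, E = 5·12/2 = 30, V = 5·12/3 = 20.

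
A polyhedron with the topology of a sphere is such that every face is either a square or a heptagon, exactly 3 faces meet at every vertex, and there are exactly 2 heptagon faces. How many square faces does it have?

7

Let x be the number of squares; then F = 2 + x.
Edge–face incidences: 2E = 7·2 + 4·x = 14 + 4x.
Every vertex has degree 3, so 3V = 2E.
Euler: V − E + F = 2 ⇒ (2E)/3 − E + (2 + x) = 2.
Multiply by 6: 2·(2E) − 3·(2E) + 6·(2 + x) = 12, i.e. 12 + 6x − (14 + 4x) = 12.
Collecting terms: 2x − 2 = 12, so 2x = 14, so x = 7.
Then 2E = 14 + 4·7 = 42, so E = 21, V = 2E/3 = 14, F = 2 + 7 = 9.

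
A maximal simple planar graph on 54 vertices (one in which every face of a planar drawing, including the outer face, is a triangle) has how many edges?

In a plane triangulation 3F = 2E and V − E + F = 2, so E = 3V − 6 = 3·54 − 6 = 156.

156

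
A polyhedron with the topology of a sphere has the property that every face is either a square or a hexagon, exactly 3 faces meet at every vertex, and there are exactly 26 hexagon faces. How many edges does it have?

90

Let x be the number of squares; then F = 26 + x.
Edge–face incidences: 2E = 6·26 + 4·x = 156 + 4x.
Every vertex has degree 3, so 3V = 2E.
Euler: V − E + F = 2 ⇒ (2E)/3 − E + (26 + x) = 2.
Multiply by 6: 2·(2E) − 3·(2E) + 6·(26 + x) = 12, i.e. 156 + 6x − (156 + 4x) = 12.
Collecting terms: 2x = 12, so x = 6.
Then 2E = 156 + 4·6 = 180, so E = 90, V = 2E/3 = 60, F = 26 + 6 = 32.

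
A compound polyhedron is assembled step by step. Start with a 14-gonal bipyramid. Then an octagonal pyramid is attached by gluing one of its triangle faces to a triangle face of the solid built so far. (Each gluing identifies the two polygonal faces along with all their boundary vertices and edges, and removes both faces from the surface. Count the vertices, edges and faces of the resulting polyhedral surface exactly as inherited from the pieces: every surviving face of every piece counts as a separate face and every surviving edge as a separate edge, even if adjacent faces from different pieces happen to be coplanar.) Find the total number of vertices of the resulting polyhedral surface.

A 14-gonal bipyramid: V=16, E=42, F=28.
Attach an octagonal pyramid (V=9, E=16, F=9) along a 3-gon: merge 3 vertices and 3 edges, delete both glued faces → V=22, E=55, F=35.
Check: V − E + F = 22 − 55 + 35 = 2.

22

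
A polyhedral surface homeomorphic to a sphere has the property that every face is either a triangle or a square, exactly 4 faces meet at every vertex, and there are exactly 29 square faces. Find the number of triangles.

8

Let x be the number of triangles; then F = 29 + x.
Edge–face incidences: 2E = 4·29 + 3·x = 116 + 3x.
Every vertex has degree 4, so 4V = 2E.
Euler: V − E + F = 2 ⇒ (2E)/4 − E + (29 + x) = 2.
Multiply by 8: 2·(2E) − 4·(2E) + 8·(29 + x) = 16, i.e. 232 + 8x − 2·(116 + 3x) = 16.
Collecting terms: 2x = 16, so x = 8.
Then 2E = 116 + 3·8 = 140, so E = 70, V = 2E/4 = 35, F = 29 + 8 = 37.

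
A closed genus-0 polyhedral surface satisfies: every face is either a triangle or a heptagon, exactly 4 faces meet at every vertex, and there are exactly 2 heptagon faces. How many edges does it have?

28

Let x be the number of triangles; then F = 2 + x.
Edge–face incidences: 2E = 7·2 + 3·x = 14 + 3x.
Every vertex has degree 4, so 4V = 2E.
Euler: V − E + F = 2 ⇒ (2E)/4 − E + (2 + x) = 2.
Multiply by 8: 2·(2E) − 4·(2E) + 8·(2 + x) = 16, i.e. 16 + 8x − 2·(14 + 3x) = 16.
Collecting terms: 2x − 12 = 16, so 2x = 28, so x = 14.
Then 2E = 14 + 3·14 = 56, so E = 28, V = 2E/4 = 14, F = 2 + 14 = 16.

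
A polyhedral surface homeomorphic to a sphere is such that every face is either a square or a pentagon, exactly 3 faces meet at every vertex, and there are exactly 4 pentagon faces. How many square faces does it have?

Let x be the number of squares; then F = 4 + x.
Edge–face incidences: 2E = 5·4 + 4·x = 20 + 4x.
Every vertex has degree 3, so 3V = 2E.
Euler: V − E + F = 2 ⇒ (2E)/3 − E + (4 + x) = 2.
Multiply by 6: 2·(2E) − 3·(2E) + 6·(4 + x) = 12, i.e. 24 + 6x − (20 + 4x) = 12.
Collecting terms: 2x + 4 = 12, so 2x = 8, so x = 4.
Then 2E = 20 + 4·4 = 36, so E = 18, V = 2E/3 = 12, F = 4 + 4 = 8.

4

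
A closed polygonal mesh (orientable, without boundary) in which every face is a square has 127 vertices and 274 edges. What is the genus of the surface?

6

Every face is a square and each edge borders two faces, so 4F = 2·274, giving F = 137.
χ = V − E + F = 127 − 274 + 137 = -10.
For a closed orientable surface χ = 2 − 2g, so g = (2 − (-10))/2 = 6.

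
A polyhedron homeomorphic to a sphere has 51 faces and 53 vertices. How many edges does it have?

Here V − E + F = 2.
E = V + F − (2) = 53 + 51 − (2) = 102.

102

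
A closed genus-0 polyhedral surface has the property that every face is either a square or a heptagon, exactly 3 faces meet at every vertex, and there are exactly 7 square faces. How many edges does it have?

21

Let x be the number of heptagons; then F = 7 + x.
Edge–face incidences: 2E = 4·7 + 7·x = 28 + 7x.
Every vertex has degree 3, so 3V = 2E.
Euler: V − E + F = 2 ⇒ (2E)/3 − E + (7 + x) = 2.
Multiply by 6: 2·(2E) − 3·(2E) + 6·(7 + x) = 12, i.e. 42 + 6x − (28 + 7x) = 12.
Collecting terms: −x + 14 = 12, so −x = −2, so x = 2.
Then 2E = 28 + 7·2 = 42, so E = 21, V = 2E/3 = 14, F = 7 + 2 = 9.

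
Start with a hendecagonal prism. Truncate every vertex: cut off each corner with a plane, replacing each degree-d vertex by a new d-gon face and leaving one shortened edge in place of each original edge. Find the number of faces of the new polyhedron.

The base solid has V = 22, E = 33, F = 13.
Truncation replaces each original edge-end by a new vertex, so V′ = 2E = 66.
Each original edge survives, and each old vertex of degree d contributes d new edges; summing degrees gives Σd = 2E, so E′ = E + 2E = 3E = 99.
Each original face survives and each original vertex becomes one new face: F′ = F + V = 35.

35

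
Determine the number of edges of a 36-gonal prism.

108

A prism on an n-gon has two n-gon bases and n rectangular sides: V = 2·36 = 72, E = 3·36 = 108, F = 36 + 2 = 38.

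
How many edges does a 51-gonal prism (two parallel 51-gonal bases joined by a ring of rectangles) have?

153

A prism on an n-gon has two n-gon bases and n rectangular sides: V = 2·51 = 102, E = 3·51 = 153, F = 51 + 2 = 53.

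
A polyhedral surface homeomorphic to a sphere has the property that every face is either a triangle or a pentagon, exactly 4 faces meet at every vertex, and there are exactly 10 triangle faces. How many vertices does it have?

Let x be the number of pentagons; then F = 10 + x.
Edge–face incidences: 2E = 3·10 + 5·x = 30 + 5x.
Every vertex has degree 4, so 4V = 2E.
Euler: V − E + F = 2 ⇒ (2E)/4 − E + (10 + x) = 2.
Multiply by 8: 2·(2E) − 4·(2E) + 8·(10 + x) = 16, i.e. 80 + 8x − 2·(30 + 5x) = 16.
Collecting terms: −2x + 20 = 16, so −2x = −4, so x = 2.
Then 2E = 30 + 5·2 = 40, so E = 20, V = 2E/4 = 10, F = 10 + 2 = 12.

10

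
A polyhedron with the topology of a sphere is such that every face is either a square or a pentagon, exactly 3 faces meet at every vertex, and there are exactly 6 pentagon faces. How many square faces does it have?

3

Let x be the number of squares; then F = 6 + x.
Edge–face incidences: 2E = 5·6 + 4·x = 30 + 4x.
Every vertex has degree 3, so 3V = 2E.
Euler: V − E + F = 2 ⇒ (2E)/3 − E + (6 + x) = 2.
Multiply by 6: 2·(2E) − 3·(2E) + 6·(6 + x) = 12, i.e. 36 + 6x − (30 + 4x) = 12.
Collecting terms: 2x + 6 = 12, so 2x = 6, so x = 3.
Then 2E = 30 + 4·3 = 42, so E = 21, V = 2E/3 = 14, F = 6 + 3 = 9.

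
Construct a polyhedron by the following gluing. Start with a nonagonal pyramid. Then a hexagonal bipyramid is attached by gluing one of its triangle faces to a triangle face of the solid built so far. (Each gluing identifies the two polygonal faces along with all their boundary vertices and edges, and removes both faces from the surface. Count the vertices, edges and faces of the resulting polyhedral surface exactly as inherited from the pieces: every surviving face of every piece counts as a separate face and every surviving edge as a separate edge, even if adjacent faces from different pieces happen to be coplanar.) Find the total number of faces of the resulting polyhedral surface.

20

A nonagonal pyramid: V=10, E=18, F=10.
Attach a hexagonal bipyramid (V=8, E=18, F=12) along a 3-gon: merge 3 vertices and 3 edges, delete both glued faces → V=15, E=33, F=20.
Check: V − E + F = 15 − 33 + 20 = 2.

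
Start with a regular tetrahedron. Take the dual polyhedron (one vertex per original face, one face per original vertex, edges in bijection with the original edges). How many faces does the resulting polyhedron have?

4

The base solid has V = 4, E = 6, F = 4.
The dual swaps V and F and preserves E: V′ = F = 4, E′ = E = 6, F′ = V = 4.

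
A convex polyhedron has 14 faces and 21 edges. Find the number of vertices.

Here V − E + F = 2.
V = 2 + E − F = 2 + 21 − 14 = 9.

9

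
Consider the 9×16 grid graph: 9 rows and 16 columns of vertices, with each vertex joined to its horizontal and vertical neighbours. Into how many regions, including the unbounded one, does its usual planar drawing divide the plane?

121

The grid has V = 9·16 = 144 vertices and E = 9·15 + 16·8 = 263 edges.
F = 2 − V + E = 2 − 144 + 263 = 121.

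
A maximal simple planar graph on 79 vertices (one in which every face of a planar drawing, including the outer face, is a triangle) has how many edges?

In a plane triangulation 3F = 2E and V − E + F = 2, so E = 3V − 6 = 3·79 − 6 = 231.

231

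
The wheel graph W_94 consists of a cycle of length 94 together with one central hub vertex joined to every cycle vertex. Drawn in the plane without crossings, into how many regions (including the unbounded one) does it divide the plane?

95

W_94 has V = 94 + 1 = 95 vertices and E = 2·94 = 188 edges.
By Euler's formula F = 2 − V + E = 2 − 95 + 188 = 95.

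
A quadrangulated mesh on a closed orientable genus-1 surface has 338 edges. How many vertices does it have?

χ = 2 − 2·1 = 0, and every face is a square so 4F = 2E.
F = 2E/4 = 169. Then V = 0 + E − F = 0 + 338 − 169 = 169.

169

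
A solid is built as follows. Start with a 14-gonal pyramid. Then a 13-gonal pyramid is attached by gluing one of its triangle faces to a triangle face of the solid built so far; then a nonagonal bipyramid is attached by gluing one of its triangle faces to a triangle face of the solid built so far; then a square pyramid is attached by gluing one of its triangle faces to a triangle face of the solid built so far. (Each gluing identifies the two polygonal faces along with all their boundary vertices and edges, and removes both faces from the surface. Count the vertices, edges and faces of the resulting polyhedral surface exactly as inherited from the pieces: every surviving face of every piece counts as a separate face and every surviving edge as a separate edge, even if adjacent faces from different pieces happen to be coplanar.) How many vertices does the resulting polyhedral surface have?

36

A 14-gonal pyramid: V=15, E=28, F=15.
Attach a 13-gonal pyramid (V=14, E=26, F=14) along a 3-gon: merge 3 vertices and 3 edges, delete both glued faces → V=26, E=51, F=27.
Attach a nonagonal bipyramid (V=11, E=27, F=18) along a 3-gon: merge 3 vertices and 3 edges, delete both glued faces → V=34, E=75, F=43.
Attach a square pyramid (V=5, E=8, F=5) along a 3-gon: merge 3 vertices and 3 edges, delete both glued faces → V=36, E=80, F=46.
Check: V − E + F = 36 − 80 + 46 = 2.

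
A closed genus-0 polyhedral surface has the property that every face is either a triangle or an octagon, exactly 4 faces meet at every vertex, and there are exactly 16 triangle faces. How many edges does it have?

32

Let x be the number of octagons; then F = 16 + x.
Edge–face incidences: 2E = 3·16 + 8·x = 48 + 8x.
Every vertex has degree 4, so 4V = 2E.
Euler: V − E + F = 2 ⇒ (2E)/4 − E + (16 + x) = 2.
Multiply by 8: 2·(2E) − 4·(2E) + 8·(16 + x) = 16, i.e. 128 + 8x − 2·(48 + 8x) = 16.
Collecting terms: −8x + 32 = 16, so −8x = −16, so x = 2.
Then 2E = 48 + 8·2 = 64, so E = 32, V = 2E/4 = 16, F = 16 + 2 = 18.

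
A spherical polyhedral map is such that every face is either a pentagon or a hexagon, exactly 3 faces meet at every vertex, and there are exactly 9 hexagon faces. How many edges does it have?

Let x be the number of pentagons; then F = 9 + x.
Edge–face incidences: 2E = 6·9 + 5·x = 54 + 5x.
Every vertex has degree 3, so 3V = 2E.
Euler: V − E + F = 2 ⇒ (2E)/3 − E + (9 + x) = 2.
Multiply by 6: 2·(2E) − 3·(2E) + 6·(9 + x) = 12, i.e. 54 + 6x − (54 + 5x) = 12.
Collecting terms: x = 12.
Then 2E = 54 + 5·12 = 114, so E = 57, V = 2E/3 = 38, F = 9 + 12 = 21.

57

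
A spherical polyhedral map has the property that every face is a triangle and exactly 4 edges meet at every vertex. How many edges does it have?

12

Each face has 3 edges and each edge borders two faces, so 2E = 3F.
Each vertex has degree 4, so 4V = 2E and hence V = 3F/4.
Euler: V − E + F = 2 ⇒ (3F/4) − (3F/2) + F = 2.
Multiply by 8: (6 − 12 + 8)F = 16, i.e. 2F = 16.
So F = 8, E = 3·8/2 = 12, V = 3·8/4 = 6.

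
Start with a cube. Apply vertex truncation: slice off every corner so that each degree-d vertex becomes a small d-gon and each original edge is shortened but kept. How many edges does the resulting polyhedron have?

The base solid has V = 8, E = 12, F = 6.
Truncation replaces each original edge-end by a new vertex, so V′ = 2E = 24.
Each original edge survives, and each old vertex of degree d contributes d new edges; summing degrees gives Σd = 2E, so E′ = E + 2E = 3E = 36.
Each original face survives and each original vertex becomes one new face: F′ = F + V = 14.

36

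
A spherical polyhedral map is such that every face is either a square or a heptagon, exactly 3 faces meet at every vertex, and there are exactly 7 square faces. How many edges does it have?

21

Let x be the number of heptagons; then F = 7 + x.
Edge–face incidences: 2E = 4·7 + 7·x = 28 + 7x.
Every vertex has degree 3, so 3V = 2E.
Euler: V − E + F = 2 ⇒ (2E)/3 − E + (7 + x) = 2.
Multiply by 6: 2·(2E) − 3·(2E) + 6·(7 + x) = 12, i.e. 42 + 6x − (28 + 7x) = 12.
Collecting terms: −x + 14 = 12, so −x = −2, so x = 2.
Then 2E = 28 + 7·2 = 42, so E = 21, V = 2E/3 = 14, F = 7 + 2 = 9.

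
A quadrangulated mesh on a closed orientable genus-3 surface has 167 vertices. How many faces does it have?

171

χ = 2 − 2·3 = -4, and every face is a square so 4F = 2E.
V − E + F = -4 with E = 4F/2 gives 167 − (4/2 − 1)·F = -4, so F = 171 and E = 342.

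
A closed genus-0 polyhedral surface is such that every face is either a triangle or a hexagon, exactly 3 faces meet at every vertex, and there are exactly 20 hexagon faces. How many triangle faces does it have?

Let x be the number of triangles; then F = 20 + x.
Edge–face incidences: 2E = 6·20 + 3·x = 120 + 3x.
Every vertex has degree 3, so 3V = 2E.
Euler: V − E + F = 2 ⇒ (2E)/3 − E + (20 + x) = 2.
Multiply by 6: 2·(2E) − 3·(2E) + 6·(20 + x) = 12, i.e. 120 + 6x − (120 + 3x) = 12.
Collecting terms: 3x = 12, so x = 4.
Then 2E = 120 + 3·4 = 132, so E = 66, V = 2E/3 = 44, F = 20 + 4 = 24.

4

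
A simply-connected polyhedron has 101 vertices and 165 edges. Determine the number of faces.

Here V − E + F = 2.
F = 2 − V + E = 2 − 101 + 165 = 66.

66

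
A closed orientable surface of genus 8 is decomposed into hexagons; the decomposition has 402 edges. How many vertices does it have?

χ = 2 − 2·8 = -14, and every face is a hexagon so 6F = 2E.
F = 2E/6 = 134. Then V = -14 + E − F = -14 + 402 − 134 = 254.

254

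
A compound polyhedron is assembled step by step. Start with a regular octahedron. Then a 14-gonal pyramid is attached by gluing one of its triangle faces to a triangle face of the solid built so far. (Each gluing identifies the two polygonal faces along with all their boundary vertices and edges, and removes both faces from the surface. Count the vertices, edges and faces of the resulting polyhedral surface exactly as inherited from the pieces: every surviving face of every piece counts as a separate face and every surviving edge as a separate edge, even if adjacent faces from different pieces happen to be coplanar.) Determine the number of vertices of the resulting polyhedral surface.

A regular octahedron: V=6, E=12, F=8.
Attach a 14-gonal pyramid (V=15, E=28, F=15) along a 3-gon: merge 3 vertices and 3 edges, delete both glued faces → V=18, E=37, F=21.
Check: V − E + F = 18 − 37 + 21 = 2.

18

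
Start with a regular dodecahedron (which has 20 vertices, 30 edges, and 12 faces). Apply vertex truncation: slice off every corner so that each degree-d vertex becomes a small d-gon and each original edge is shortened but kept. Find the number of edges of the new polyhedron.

Truncation replaces each original edge-end by a new vertex, so V′ = 2E = 60.
Each original edge survives, and each old vertex of degree d contributes d new edges; summing degrees gives Σd = 2E, so E′ = E + 2E = 3E = 90.
Each original face survives and each original vertex becomes one new face: F′ = F + V = 32.

90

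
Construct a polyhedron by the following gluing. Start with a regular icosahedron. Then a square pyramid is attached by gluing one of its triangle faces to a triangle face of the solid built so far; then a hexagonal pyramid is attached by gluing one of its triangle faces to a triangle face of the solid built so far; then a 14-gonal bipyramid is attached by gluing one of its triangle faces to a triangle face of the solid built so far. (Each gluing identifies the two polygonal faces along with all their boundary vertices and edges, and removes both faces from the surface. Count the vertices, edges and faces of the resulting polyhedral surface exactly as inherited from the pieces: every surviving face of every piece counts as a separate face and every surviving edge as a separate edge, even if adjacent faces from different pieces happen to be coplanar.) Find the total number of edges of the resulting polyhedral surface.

83

A regular icosahedron: V=12, E=30, F=20.
Attach a square pyramid (V=5, E=8, F=5) along a 3-gon: merge 3 vertices and 3 edges, delete both glued faces → V=14, E=35, F=23.
Attach a hexagonal pyramid (V=7, E=12, F=7) along a 3-gon: merge 3 vertices and 3 edges, delete both glued faces → V=18, E=44, F=28.
Attach a 14-gonal bipyramid (V=16, E=42, F=28) along a 3-gon: merge 3 vertices and 3 edges, delete both glued faces → V=31, E=83, F=54.
Check: V − E + F = 31 − 83 + 54 = 2.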